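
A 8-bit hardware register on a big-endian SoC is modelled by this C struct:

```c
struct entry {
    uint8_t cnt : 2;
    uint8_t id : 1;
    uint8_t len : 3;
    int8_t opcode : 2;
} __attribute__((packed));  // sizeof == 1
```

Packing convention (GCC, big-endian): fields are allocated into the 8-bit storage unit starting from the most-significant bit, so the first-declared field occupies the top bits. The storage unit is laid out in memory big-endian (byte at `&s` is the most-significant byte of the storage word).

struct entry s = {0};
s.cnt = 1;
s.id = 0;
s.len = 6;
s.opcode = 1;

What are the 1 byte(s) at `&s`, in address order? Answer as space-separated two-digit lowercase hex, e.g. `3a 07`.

59

[6+:2] cnt=1 & 0x3 = 0x1; word=0x40
[5+:1] id=0 & 0x1 = 0x0; word=0x40
[2+:3] len=6 & 0x7 = 0x6; word=0x58
[0+:2] opcode=1 & 0x3 = 0x1; word=0x59
word = 0x59 → big-endian bytes:
  [0]=0x59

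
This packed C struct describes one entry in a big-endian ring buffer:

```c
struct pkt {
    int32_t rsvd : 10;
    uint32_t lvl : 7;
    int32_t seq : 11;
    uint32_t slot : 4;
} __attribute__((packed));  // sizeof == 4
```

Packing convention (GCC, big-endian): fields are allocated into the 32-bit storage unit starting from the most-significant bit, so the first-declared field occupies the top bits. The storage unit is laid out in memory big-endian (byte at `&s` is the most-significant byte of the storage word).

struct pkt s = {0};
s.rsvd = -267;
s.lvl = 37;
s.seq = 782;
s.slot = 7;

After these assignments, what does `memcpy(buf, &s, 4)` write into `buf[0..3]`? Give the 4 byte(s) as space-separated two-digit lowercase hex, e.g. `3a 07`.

rsvd (10b) val=-267 bits=0x2f5 at bit 22: 0xbd400000
lvl (7b) val=37 bits=0x25 at bit 15: 0xbd528000
seq (11b) val=782 bits=0x30e at bit 4: 0xbd52b0e0
slot (4b) val=7 bits=0x7 at bit 0: 0xbd52b0e7
word = 0xbd52b0e7 → big-endian bytes:
  [0]=0xbd  [1]=0x52  [2]=0xb0  [3]=0xe7

bd 52 b0 e7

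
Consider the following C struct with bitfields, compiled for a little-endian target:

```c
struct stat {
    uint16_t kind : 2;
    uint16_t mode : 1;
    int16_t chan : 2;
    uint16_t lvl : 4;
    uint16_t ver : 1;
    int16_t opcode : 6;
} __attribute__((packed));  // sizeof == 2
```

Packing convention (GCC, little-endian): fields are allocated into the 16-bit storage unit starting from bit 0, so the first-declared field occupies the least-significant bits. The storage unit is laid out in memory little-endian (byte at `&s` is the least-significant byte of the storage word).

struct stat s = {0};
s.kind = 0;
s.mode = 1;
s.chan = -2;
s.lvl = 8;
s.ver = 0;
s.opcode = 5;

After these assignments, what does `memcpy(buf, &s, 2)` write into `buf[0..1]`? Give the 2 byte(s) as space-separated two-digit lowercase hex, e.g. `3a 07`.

14 15

kind (2b) val=0 bits=0x0 at bit 0: 0x0000
mode (1b) val=1 bits=0x1 at bit 2: 0x0004
chan (2b) val=-2 bits=0x2 at bit 3: 0x0014
lvl (4b) val=8 bits=0x8 at bit 5: 0x0114
ver (1b) val=0 bits=0x0 at bit 9: 0x0114
opcode (6b) val=5 bits=0x5 at bit 10: 0x1514
word = 0x1514 → little-endian bytes:
  [0]=0x14  [1]=0x15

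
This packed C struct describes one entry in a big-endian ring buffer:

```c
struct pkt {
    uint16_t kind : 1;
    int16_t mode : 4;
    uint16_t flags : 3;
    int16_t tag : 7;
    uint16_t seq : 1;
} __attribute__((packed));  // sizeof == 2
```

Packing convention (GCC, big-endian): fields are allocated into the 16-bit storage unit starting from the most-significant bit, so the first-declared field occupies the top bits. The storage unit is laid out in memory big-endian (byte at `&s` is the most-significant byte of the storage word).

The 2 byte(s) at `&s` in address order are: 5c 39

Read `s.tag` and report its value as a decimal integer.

28

[0]=0x5c [1]=0x39 (big-endian) → word 0x5c39
kind:1 @ bit 15 → (0x5c39>>15)&0x1 = 0x0
mode:4 @ bit 11 → (0x5c39>>11)&0xf = 0xb
flags:3 @ bit 8 → (0x5c39>>8)&0x7 = 0x4
tag:7 @ bit 1 → (0x5c39>>1)&0x7f = 0x1c  ←
seq:1 @ bit 0 → (0x5c39>>0)&0x1 = 0x1
tag signed 7b, MSB=0: value = 28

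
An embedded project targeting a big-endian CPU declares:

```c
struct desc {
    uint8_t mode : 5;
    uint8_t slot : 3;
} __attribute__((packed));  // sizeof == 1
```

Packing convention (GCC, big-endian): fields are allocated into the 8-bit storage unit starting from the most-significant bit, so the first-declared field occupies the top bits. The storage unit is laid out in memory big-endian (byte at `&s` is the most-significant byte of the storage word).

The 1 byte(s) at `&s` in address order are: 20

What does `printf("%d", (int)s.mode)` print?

4

[0]=0x20 (big-endian) → word 0x20
mode [3+:5] = (word>>3) & 0x1f = 4  ←
slot [0+:3] = (word>>0) & 0x7 = 0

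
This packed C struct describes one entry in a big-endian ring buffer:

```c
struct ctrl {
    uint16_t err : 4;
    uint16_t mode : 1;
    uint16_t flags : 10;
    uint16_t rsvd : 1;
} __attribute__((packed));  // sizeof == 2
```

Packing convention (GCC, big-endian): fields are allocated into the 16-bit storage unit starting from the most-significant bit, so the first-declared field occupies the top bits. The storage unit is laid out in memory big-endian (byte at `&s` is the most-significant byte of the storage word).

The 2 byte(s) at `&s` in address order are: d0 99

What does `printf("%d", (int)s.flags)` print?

[0]=0xd0 [1]=0x99 (big-endian) → word 0xd099
err:4 @ bit 12 → (0xd099>>12)&0xf = 0xd
mode:1 @ bit 11 → (0xd099>>11)&0x1 = 0x0
flags:10 @ bit 1 → (0xd099>>1)&0x3ff = 0x4c  ←
rsvd:1 @ bit 0 → (0xd099>>0)&0x1 = 0x1

76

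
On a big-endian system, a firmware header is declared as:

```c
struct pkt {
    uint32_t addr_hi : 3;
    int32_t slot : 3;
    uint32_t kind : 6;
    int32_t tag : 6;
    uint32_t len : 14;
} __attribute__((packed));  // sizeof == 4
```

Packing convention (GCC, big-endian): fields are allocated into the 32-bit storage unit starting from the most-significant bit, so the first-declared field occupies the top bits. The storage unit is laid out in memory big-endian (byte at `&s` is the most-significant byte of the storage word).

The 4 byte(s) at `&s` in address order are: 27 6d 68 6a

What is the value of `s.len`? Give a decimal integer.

10346

[0]=0x27 [1]=0x6d [2]=0x68 [3]=0x6a (big-endian) → word 0x276d686a
addr_hi:3 @ bit 29 → (0x276d686a>>29)&0x7 = 0x1
slot:3 @ bit 26 → (0x276d686a>>26)&0x7 = 0x1
kind:6 @ bit 20 → (0x276d686a>>20)&0x3f = 0x36
tag:6 @ bit 14 → (0x276d686a>>14)&0x3f = 0x35
len:14 @ bit 0 → (0x276d686a>>0)&0x3fff = 0x286a  ←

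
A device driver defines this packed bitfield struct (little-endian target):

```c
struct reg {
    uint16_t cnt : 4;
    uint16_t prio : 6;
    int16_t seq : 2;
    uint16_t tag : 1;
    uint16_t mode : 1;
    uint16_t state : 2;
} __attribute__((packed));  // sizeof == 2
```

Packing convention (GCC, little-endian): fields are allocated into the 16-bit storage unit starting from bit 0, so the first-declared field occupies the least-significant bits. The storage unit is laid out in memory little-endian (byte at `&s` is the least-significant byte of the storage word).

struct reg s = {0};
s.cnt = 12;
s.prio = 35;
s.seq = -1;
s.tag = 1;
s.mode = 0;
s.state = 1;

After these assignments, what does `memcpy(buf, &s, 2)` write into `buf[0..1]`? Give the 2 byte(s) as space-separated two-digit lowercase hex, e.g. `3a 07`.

[0+:4] cnt=12 & 0xf = 0xc; word=0x000c
[4+:6] prio=35 & 0x3f = 0x23; word=0x023c
[10+:2] seq=-1 & 0x3 = 0x3; word=0x0e3c
[12+:1] tag=1 & 0x1 = 0x1; word=0x1e3c
[13+:1] mode=0 & 0x1 = 0x0; word=0x1e3c
[14+:2] state=1 & 0x3 = 0x1; word=0x5e3c
word = 0x5e3c → little-endian bytes:
  [0]=0x3c  [1]=0x5e

3c 5e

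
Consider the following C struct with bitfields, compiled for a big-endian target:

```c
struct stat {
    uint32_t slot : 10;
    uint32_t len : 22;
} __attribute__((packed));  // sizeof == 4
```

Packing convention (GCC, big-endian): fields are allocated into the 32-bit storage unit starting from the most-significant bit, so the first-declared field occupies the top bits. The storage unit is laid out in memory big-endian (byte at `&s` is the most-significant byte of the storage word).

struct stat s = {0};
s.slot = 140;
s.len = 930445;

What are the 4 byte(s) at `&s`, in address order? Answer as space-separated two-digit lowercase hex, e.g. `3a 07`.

23 0e 32 8d

[22+:10] slot=140 & 0x3ff = 0x8c; word=0x23000000
[0+:22] len=930445 & 0x3fffff = 0xe328d; word=0x230e328d
word = 0x230e328d → big-endian bytes:
  [0]=0x23  [1]=0x0e  [2]=0x32  [3]=0x8d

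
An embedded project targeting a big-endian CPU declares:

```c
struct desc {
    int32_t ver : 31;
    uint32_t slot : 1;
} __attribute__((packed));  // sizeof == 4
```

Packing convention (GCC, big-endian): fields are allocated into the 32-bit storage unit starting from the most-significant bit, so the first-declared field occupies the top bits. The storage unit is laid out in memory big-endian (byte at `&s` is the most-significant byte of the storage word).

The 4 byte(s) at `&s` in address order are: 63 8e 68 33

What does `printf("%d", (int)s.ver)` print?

[0]=0x63 [1]=0x8e [2]=0x68 [3]=0x33 (big-endian) → word 0x638e6833
ver [1+:31] = (word>>1) & 0x7fffffff = 835138585  ←
slot [0+:1] = (word>>0) & 0x1 = 1
ver signed 31b, MSB=0: value = 835138585

835138585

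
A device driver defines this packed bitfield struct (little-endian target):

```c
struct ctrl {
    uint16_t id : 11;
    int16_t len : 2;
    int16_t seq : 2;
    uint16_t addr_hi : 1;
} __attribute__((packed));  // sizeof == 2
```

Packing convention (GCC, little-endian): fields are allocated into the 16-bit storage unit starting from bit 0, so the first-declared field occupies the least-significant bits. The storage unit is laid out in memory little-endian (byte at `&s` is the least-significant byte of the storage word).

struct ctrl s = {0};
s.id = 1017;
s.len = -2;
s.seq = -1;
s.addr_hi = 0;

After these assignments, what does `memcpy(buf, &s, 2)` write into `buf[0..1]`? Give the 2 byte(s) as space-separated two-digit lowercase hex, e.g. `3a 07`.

id (11b) val=1017 bits=0x3f9 at bit 0: 0x03f9
len (2b) val=-2 bits=0x2 at bit 11: 0x13f9
seq (2b) val=-1 bits=0x3 at bit 13: 0x73f9
addr_hi (1b) val=0 bits=0x0 at bit 15: 0x73f9
word = 0x73f9 → little-endian bytes:
  [0]=0xf9  [1]=0x73

f9 73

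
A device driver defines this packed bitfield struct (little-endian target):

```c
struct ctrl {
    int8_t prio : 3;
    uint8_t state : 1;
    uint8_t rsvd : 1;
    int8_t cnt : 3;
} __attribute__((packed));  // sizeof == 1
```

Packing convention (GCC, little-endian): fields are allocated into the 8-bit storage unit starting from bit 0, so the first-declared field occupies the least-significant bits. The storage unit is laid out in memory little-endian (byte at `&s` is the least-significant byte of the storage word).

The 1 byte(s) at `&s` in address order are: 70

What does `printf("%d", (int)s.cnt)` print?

[0]=0x70 (little-endian) → word 0x70
prio [0+:3] = (word>>0) & 0x7 = 0
state [3+:1] = (word>>3) & 0x1 = 0
rsvd [4+:1] = (word>>4) & 0x1 = 1
cnt [5+:3] = (word>>5) & 0x7 = 3  ←
cnt signed 3b, MSB=0: value = 3

3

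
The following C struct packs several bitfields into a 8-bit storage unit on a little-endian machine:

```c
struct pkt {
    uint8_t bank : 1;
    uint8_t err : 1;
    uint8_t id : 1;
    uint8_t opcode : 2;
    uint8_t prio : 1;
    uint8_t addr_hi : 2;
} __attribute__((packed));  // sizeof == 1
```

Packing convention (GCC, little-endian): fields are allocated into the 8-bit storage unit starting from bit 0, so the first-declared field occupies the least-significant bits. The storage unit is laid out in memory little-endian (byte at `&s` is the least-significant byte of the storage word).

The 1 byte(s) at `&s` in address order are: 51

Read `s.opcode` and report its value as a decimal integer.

2

[0]=0x51 (little-endian) → word 0x51
bank [0+:1] = (word>>0) & 0x1 = 1
err [1+:1] = (word>>1) & 0x1 = 0
id [2+:1] = (word>>2) & 0x1 = 0
opcode [3+:2] = (word>>3) & 0x3 = 2  ←
prio [5+:1] = (word>>5) & 0x1 = 0
addr_hi [6+:2] = (word>>6) & 0x3 = 1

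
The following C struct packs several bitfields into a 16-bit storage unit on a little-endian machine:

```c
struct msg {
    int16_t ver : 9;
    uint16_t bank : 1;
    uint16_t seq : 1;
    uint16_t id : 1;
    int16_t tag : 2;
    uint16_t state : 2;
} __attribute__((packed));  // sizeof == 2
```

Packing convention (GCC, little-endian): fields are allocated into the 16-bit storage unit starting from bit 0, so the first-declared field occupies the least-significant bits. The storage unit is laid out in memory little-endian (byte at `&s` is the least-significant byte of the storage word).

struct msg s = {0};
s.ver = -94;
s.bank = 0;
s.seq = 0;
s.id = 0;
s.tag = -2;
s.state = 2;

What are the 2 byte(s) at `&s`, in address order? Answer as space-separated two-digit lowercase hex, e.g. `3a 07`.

a2 a1

ver:9 = -94 → 0x1a2 << 0 → word 0x01a2
bank:1 = 0 → 0x0 << 9 → word 0x01a2
seq:1 = 0 → 0x0 << 10 → word 0x01a2
id:1 = 0 → 0x0 << 11 → word 0x01a2
tag:2 = -2 → 0x2 << 12 → word 0x21a2
state:2 = 2 → 0x2 << 14 → word 0xa1a2
word = 0xa1a2 → little-endian bytes:
  [0]=0xa2  [1]=0xa1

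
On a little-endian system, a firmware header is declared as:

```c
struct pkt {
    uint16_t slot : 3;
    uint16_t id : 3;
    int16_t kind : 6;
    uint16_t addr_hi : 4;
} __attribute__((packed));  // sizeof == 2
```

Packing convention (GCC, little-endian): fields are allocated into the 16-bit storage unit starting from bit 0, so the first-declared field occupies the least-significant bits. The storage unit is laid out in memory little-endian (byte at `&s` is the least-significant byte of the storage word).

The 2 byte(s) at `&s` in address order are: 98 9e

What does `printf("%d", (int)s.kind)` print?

[0]=0x98 [1]=0x9e (little-endian) → word 0x9e98
slot [0+:3] = (word>>0) & 0x7 = 0
id [3+:3] = (word>>3) & 0x7 = 3
kind [6+:6] = (word>>6) & 0x3f = 58  ←
addr_hi [12+:4] = (word>>12) & 0xf = 9
kind signed 6b, MSB=1: 58 - 64 = -6

-6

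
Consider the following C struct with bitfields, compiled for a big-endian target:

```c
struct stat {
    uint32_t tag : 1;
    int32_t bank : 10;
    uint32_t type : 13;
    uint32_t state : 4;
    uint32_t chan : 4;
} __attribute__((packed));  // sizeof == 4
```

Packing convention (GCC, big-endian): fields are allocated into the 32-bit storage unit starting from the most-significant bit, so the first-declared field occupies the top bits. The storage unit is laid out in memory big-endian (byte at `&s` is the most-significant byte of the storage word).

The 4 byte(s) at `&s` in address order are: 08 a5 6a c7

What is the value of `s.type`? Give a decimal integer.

1386

[0]=0x08 [1]=0xa5 [2]=0x6a [3]=0xc7 (big-endian) → word 0x08a56ac7
tag [31+:1] = (word>>31) & 0x1 = 0
bank [21+:10] = (word>>21) & 0x3ff = 69
type [8+:13] = (word>>8) & 0x1fff = 1386  ←
state [4+:4] = (word>>4) & 0xf = 12
chan [0+:4] = (word>>0) & 0xf = 7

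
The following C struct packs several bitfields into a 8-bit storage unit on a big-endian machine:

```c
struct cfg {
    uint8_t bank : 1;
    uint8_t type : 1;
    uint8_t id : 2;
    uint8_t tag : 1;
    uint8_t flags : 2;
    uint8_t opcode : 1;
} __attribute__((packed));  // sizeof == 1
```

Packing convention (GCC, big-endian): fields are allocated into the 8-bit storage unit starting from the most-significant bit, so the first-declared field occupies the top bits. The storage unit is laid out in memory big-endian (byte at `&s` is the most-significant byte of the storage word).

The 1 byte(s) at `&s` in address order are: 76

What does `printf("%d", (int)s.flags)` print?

[0]=0x76 (big-endian) → word 0x76
bank [7+:1] = (word>>7) & 0x1 = 0
type [6+:1] = (word>>6) & 0x1 = 1
id [4+:2] = (word>>4) & 0x3 = 3
tag [3+:1] = (word>>3) & 0x1 = 0
flags [1+:2] = (word>>1) & 0x3 = 3  ←
opcode [0+:1] = (word>>0) & 0x1 = 0

3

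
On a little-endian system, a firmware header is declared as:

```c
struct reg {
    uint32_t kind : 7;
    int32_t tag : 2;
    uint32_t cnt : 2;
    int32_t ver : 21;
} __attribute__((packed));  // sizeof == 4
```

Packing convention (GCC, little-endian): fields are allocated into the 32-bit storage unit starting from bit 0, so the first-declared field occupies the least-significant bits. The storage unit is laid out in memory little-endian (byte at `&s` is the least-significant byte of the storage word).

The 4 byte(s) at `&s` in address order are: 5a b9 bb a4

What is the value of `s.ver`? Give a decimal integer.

-747657

[0]=0x5a [1]=0xb9 [2]=0xbb [3]=0xa4 (little-endian) → word 0xa4bbb95a
kind:7 @ bit 0 → (0xa4bbb95a>>0)&0x7f = 0x5a
tag:2 @ bit 7 → (0xa4bbb95a>>7)&0x3 = 0x2
cnt:2 @ bit 9 → (0xa4bbb95a>>9)&0x3 = 0x0
ver:21 @ bit 11 → (0xa4bbb95a>>11)&0x1fffff = 0x149777  ←
ver signed 21b, MSB=1: 1349495 - 2097152 = -747657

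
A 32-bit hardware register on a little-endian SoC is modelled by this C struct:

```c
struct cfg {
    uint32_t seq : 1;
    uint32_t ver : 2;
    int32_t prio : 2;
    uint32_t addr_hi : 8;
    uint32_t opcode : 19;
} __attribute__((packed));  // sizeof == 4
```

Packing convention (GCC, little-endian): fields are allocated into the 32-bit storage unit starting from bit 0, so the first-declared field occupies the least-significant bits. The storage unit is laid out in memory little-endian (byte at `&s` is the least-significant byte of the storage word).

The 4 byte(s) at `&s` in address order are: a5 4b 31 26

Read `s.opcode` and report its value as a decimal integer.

[0]=0xa5 [1]=0x4b [2]=0x31 [3]=0x26 (little-endian) → word 0x26314ba5
seq [0+:1] = (word>>0) & 0x1 = 1
ver [1+:2] = (word>>1) & 0x3 = 2
prio [3+:2] = (word>>3) & 0x3 = 0
addr_hi [5+:8] = (word>>5) & 0xff = 93
opcode [13+:19] = (word>>13) & 0x7ffff = 78218  ←

78218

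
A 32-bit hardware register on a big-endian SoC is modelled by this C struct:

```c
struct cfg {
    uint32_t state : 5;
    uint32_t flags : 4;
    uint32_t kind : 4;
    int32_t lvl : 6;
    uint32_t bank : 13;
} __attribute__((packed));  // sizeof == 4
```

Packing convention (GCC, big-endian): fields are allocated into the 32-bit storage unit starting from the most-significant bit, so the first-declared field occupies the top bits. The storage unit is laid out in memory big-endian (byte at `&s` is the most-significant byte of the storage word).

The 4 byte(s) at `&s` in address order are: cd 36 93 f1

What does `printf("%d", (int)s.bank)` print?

[0]=0xcd [1]=0x36 [2]=0x93 [3]=0xf1 (big-endian) → word 0xcd3693f1
state:5 @ bit 27 → (0xcd3693f1>>27)&0x1f = 0x19
flags:4 @ bit 23 → (0xcd3693f1>>23)&0xf = 0xa
kind:4 @ bit 19 → (0xcd3693f1>>19)&0xf = 0x6
lvl:6 @ bit 13 → (0xcd3693f1>>13)&0x3f = 0x34
bank:13 @ bit 0 → (0xcd3693f1>>0)&0x1fff = 0x13f1  ←

5105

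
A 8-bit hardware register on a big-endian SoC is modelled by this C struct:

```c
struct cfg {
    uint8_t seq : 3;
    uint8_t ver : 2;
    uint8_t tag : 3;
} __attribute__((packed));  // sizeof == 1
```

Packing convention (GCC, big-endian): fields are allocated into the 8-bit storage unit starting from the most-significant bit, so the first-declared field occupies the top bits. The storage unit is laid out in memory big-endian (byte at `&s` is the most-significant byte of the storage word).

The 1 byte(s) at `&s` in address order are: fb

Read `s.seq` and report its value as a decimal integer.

7

[0]=0xfb (big-endian) → word 0xfb
seq:3 @ bit 5 → (0xfb>>5)&0x7 = 0x7  ←
ver:2 @ bit 3 → (0xfb>>3)&0x3 = 0x3
tag:3 @ bit 0 → (0xfb>>0)&0x7 = 0x3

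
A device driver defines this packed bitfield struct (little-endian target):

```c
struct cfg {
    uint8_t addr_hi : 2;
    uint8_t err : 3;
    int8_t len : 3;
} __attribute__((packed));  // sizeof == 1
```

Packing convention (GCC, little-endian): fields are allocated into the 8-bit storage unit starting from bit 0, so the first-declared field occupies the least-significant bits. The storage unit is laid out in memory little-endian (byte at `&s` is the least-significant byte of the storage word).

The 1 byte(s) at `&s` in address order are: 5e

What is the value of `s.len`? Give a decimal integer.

2

[0]=0x5e (little-endian) → word 0x5e
addr_hi [0+:2] = (word>>0) & 0x3 = 2
err [2+:3] = (word>>2) & 0x7 = 7
len [5+:3] = (word>>5) & 0x7 = 2  ←
len signed 3b, MSB=0: value = 2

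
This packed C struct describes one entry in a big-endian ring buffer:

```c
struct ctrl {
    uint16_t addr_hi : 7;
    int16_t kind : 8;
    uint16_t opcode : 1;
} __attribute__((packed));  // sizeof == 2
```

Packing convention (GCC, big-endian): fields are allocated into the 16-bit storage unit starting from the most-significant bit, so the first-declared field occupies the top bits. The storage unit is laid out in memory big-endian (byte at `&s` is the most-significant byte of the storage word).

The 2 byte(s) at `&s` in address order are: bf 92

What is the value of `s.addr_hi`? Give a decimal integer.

95

[0]=0xbf [1]=0x92 (big-endian) → word 0xbf92
addr_hi:7 @ bit 9 → (0xbf92>>9)&0x7f = 0x5f  ←
kind:8 @ bit 1 → (0xbf92>>1)&0xff = 0xc9
opcode:1 @ bit 0 → (0xbf92>>0)&0x1 = 0x0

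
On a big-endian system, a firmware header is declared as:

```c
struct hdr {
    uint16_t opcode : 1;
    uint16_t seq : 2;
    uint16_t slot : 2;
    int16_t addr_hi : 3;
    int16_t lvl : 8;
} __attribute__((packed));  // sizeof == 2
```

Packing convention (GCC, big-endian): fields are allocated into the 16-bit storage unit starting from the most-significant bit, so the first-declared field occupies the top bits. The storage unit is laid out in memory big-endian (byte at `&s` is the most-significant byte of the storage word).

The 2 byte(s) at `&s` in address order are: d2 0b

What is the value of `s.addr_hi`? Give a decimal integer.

[0]=0xd2 [1]=0x0b (big-endian) → word 0xd20b
opcode [15+:1] = (word>>15) & 0x1 = 1
seq [13+:2] = (word>>13) & 0x3 = 2
slot [11+:2] = (word>>11) & 0x3 = 2
addr_hi [8+:3] = (word>>8) & 0x7 = 2  ←
lvl [0+:8] = (word>>0) & 0xff = 11
addr_hi signed 3b, MSB=0: value = 2

2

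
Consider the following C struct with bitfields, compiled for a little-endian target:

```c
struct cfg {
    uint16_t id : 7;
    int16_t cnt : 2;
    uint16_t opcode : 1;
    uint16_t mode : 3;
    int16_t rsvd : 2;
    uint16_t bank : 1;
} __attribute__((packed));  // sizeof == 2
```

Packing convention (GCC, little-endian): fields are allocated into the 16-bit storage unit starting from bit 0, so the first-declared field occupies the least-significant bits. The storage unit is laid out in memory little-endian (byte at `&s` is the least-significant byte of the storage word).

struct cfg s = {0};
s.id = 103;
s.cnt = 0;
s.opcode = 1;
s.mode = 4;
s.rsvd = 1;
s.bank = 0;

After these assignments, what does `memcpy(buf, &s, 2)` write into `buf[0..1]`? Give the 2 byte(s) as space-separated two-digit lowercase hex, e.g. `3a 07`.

67 32

[0+:7] id=103 & 0x7f = 0x67; word=0x0067
[7+:2] cnt=0 & 0x3 = 0x0; word=0x0067
[9+:1] opcode=1 & 0x1 = 0x1; word=0x0267
[10+:3] mode=4 & 0x7 = 0x4; word=0x1267
[13+:2] rsvd=1 & 0x3 = 0x1; word=0x3267
[15+:1] bank=0 & 0x1 = 0x0; word=0x3267
word = 0x3267 → little-endian bytes:
  [0]=0x67  [1]=0x32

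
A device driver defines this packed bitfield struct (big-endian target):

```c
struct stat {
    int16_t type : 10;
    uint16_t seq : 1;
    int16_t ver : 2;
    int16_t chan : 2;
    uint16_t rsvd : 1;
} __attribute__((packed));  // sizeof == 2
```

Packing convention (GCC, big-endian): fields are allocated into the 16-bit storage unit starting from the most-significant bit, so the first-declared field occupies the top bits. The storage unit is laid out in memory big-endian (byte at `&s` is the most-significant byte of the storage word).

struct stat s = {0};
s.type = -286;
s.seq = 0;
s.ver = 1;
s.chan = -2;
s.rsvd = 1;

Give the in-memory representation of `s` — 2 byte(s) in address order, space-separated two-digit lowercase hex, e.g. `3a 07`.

type:10 = -286 → 0x2e2 << 6 → word 0xb880
seq:1 = 0 → 0x0 << 5 → word 0xb880
ver:2 = 1 → 0x1 << 3 → word 0xb888
chan:2 = -2 → 0x2 << 1 → word 0xb88c
rsvd:1 = 1 → 0x1 << 0 → word 0xb88d
word = 0xb88d → big-endian bytes:
  [0]=0xb8  [1]=0x8d

b8 8d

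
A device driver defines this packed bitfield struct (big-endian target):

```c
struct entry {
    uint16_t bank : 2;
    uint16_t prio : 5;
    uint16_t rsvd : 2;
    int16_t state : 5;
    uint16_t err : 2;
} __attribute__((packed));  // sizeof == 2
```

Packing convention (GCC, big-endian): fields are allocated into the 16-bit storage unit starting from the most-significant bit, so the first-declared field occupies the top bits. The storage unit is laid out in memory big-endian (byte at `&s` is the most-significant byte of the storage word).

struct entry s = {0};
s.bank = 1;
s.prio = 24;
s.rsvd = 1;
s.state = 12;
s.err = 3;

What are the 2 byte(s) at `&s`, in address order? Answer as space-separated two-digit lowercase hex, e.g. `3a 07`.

bank (2b) val=1 bits=0x1 at bit 14: 0x4000
prio (5b) val=24 bits=0x18 at bit 9: 0x7000
rsvd (2b) val=1 bits=0x1 at bit 7: 0x7080
state (5b) val=12 bits=0xc at bit 2: 0x70b0
err (2b) val=3 bits=0x3 at bit 0: 0x70b3
word = 0x70b3 → big-endian bytes:
  [0]=0x70  [1]=0xb3

70 b3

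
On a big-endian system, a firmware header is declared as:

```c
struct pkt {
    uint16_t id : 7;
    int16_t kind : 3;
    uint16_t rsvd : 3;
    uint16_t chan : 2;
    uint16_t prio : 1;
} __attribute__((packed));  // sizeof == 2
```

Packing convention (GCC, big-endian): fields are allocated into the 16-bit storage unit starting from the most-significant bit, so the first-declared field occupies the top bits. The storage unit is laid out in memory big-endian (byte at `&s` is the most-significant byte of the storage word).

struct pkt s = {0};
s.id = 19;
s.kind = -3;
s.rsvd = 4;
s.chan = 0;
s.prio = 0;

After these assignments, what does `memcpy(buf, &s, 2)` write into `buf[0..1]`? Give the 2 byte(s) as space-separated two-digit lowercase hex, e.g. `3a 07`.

id:7 = 19 → 0x13 << 9 → word 0x2600
kind:3 = -3 → 0x5 << 6 → word 0x2740
rsvd:3 = 4 → 0x4 << 3 → word 0x2760
chan:2 = 0 → 0x0 << 1 → word 0x2760
prio:1 = 0 → 0x0 << 0 → word 0x2760
word = 0x2760 → big-endian bytes:
  [0]=0x27  [1]=0x60

27 60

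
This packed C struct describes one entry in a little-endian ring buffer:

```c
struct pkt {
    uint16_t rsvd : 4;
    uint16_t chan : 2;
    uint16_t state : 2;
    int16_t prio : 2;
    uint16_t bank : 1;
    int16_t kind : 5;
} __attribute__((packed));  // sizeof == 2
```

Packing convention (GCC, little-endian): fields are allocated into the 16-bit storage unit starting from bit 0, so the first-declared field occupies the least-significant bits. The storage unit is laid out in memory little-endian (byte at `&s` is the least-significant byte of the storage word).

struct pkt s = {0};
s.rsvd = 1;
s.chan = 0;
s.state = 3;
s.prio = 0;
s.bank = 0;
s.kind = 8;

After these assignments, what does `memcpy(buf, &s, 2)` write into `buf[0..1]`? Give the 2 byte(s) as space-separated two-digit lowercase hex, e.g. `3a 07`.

c1 40

rsvd (4b) val=1 bits=0x1 at bit 0: 0x0001
chan (2b) val=0 bits=0x0 at bit 4: 0x0001
state (2b) val=3 bits=0x3 at bit 6: 0x00c1
prio (2b) val=0 bits=0x0 at bit 8: 0x00c1
bank (1b) val=0 bits=0x0 at bit 10: 0x00c1
kind (5b) val=8 bits=0x8 at bit 11: 0x40c1
word = 0x40c1 → little-endian bytes:
  [0]=0xc1  [1]=0x40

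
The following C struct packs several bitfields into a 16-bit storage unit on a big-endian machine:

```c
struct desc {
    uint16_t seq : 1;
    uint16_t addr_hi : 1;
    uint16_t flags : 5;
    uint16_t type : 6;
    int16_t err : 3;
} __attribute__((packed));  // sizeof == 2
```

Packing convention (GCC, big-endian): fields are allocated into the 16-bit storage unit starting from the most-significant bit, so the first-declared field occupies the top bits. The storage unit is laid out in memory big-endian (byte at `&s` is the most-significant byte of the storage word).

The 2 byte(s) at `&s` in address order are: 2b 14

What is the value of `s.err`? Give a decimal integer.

[0]=0x2b [1]=0x14 (big-endian) → word 0x2b14
seq [15+:1] = (word>>15) & 0x1 = 0
addr_hi [14+:1] = (word>>14) & 0x1 = 0
flags [9+:5] = (word>>9) & 0x1f = 21
type [3+:6] = (word>>3) & 0x3f = 34
err [0+:3] = (word>>0) & 0x7 = 4  ←
err signed 3b, MSB=1: 4 - 8 = -4

-4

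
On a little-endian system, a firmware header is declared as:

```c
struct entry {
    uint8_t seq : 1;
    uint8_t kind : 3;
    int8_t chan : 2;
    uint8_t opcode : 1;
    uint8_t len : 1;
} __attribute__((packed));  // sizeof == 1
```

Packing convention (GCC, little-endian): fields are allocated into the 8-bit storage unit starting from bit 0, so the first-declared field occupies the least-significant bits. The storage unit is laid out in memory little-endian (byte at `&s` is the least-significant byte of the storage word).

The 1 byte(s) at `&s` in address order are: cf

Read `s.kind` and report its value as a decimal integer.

[0]=0xcf (little-endian) → word 0xcf
seq [0+:1] = (word>>0) & 0x1 = 1
kind [1+:3] = (word>>1) & 0x7 = 7  ←
chan [4+:2] = (word>>4) & 0x3 = 0
opcode [6+:1] = (word>>6) & 0x1 = 1
len [7+:1] = (word>>7) & 0x1 = 1

7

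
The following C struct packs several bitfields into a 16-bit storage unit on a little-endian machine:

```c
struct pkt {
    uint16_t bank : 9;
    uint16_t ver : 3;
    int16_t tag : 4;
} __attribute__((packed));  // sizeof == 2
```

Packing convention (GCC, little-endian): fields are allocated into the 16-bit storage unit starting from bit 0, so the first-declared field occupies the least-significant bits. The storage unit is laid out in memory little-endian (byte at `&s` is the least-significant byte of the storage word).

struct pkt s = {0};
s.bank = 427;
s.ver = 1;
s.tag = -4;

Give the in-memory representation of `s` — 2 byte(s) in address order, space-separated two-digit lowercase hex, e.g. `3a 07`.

ab c3

[0+:9] bank=427 & 0x1ff = 0x1ab; word=0x01ab
[9+:3] ver=1 & 0x7 = 0x1; word=0x03ab
[12+:4] tag=-4 & 0xf = 0xc; word=0xc3ab
word = 0xc3ab → little-endian bytes:
  [0]=0xab  [1]=0xc3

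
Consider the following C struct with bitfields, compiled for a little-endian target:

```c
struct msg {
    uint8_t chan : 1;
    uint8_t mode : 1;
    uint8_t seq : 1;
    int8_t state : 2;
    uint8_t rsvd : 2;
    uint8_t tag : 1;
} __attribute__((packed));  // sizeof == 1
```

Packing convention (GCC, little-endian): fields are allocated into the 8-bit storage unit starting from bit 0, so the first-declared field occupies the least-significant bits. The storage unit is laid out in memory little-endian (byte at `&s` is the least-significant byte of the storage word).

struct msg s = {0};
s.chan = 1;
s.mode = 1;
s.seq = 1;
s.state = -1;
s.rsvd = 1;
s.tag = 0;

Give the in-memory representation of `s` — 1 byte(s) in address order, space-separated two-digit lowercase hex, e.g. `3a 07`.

3f

chan:1 = 1 → 0x1 << 0 → word 0x01
mode:1 = 1 → 0x1 << 1 → word 0x03
seq:1 = 1 → 0x1 << 2 → word 0x07
state:2 = -1 → 0x3 << 3 → word 0x1f
rsvd:2 = 1 → 0x1 << 5 → word 0x3f
tag:1 = 0 → 0x0 << 7 → word 0x3f
word = 0x3f → little-endian bytes:
  [0]=0x3f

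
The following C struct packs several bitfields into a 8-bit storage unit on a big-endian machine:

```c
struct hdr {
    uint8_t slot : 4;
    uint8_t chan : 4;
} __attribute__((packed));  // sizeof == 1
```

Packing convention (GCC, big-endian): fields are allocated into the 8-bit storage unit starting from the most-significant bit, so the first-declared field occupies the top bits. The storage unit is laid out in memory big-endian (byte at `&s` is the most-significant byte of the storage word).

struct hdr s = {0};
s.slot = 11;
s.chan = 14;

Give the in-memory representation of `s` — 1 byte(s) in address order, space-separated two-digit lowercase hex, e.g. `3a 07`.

be

[4+:4] slot=11 & 0xf = 0xb; word=0xb0
[0+:4] chan=14 & 0xf = 0xe; word=0xbe
word = 0xbe → big-endian bytes:
  [0]=0xbe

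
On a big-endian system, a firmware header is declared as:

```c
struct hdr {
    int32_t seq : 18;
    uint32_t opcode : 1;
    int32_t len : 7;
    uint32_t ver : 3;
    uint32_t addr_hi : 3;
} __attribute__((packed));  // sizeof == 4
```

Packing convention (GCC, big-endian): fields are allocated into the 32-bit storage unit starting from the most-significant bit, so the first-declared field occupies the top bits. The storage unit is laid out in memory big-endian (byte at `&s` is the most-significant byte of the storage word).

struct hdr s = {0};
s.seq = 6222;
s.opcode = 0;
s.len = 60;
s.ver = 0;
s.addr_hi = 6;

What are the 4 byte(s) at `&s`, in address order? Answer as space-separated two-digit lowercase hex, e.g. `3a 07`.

06 13 8f 06

seq (18b) val=6222 bits=0x184e at bit 14: 0x06138000
opcode (1b) val=0 bits=0x0 at bit 13: 0x06138000
len (7b) val=60 bits=0x3c at bit 6: 0x06138f00
ver (3b) val=0 bits=0x0 at bit 3: 0x06138f00
addr_hi (3b) val=6 bits=0x6 at bit 0: 0x06138f06
word = 0x06138f06 → big-endian bytes:
  [0]=0x06  [1]=0x13  [2]=0x8f  [3]=0x06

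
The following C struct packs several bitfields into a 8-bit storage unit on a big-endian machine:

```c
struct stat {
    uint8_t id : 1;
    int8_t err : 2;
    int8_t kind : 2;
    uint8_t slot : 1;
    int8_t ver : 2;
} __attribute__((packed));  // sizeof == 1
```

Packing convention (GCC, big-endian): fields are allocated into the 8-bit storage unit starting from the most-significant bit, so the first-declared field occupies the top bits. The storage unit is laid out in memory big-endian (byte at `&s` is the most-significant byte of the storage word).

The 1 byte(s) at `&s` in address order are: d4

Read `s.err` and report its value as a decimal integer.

-2

[0]=0xd4 (big-endian) → word 0xd4
id:1 @ bit 7 → (0xd4>>7)&0x1 = 0x1
err:2 @ bit 5 → (0xd4>>5)&0x3 = 0x2  ←
kind:2 @ bit 3 → (0xd4>>3)&0x3 = 0x2
slot:1 @ bit 2 → (0xd4>>2)&0x1 = 0x1
ver:2 @ bit 0 → (0xd4>>0)&0x3 = 0x0
err signed 2b, MSB=1: 2 - 4 = -2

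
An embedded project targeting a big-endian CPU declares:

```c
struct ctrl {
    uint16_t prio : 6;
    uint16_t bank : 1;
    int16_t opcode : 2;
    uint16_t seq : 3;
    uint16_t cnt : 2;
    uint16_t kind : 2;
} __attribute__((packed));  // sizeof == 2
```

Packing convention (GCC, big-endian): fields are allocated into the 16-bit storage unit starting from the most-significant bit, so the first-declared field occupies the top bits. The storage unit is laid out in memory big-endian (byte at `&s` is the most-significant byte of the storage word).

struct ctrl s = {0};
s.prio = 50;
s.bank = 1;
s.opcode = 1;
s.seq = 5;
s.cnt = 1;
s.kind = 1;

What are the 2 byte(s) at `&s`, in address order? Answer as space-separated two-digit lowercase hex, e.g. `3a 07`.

ca d5

prio (6b) val=50 bits=0x32 at bit 10: 0xc800
bank (1b) val=1 bits=0x1 at bit 9: 0xca00
opcode (2b) val=1 bits=0x1 at bit 7: 0xca80
seq (3b) val=5 bits=0x5 at bit 4: 0xcad0
cnt (2b) val=1 bits=0x1 at bit 2: 0xcad4
kind (2b) val=1 bits=0x1 at bit 0: 0xcad5
word = 0xcad5 → big-endian bytes:
  [0]=0xca  [1]=0xd5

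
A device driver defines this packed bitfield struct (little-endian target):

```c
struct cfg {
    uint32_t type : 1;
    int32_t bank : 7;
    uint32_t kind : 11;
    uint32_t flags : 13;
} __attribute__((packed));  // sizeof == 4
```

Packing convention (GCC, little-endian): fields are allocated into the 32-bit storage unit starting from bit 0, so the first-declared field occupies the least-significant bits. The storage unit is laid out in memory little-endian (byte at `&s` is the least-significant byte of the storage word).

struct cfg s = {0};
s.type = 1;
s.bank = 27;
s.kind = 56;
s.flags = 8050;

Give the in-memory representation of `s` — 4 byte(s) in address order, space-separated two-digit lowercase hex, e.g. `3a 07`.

type:1 = 1 → 0x1 << 0 → word 0x00000001
bank:7 = 27 → 0x1b << 1 → word 0x00000037
kind:11 = 56 → 0x38 << 8 → word 0x00003837
flags:13 = 8050 → 0x1f72 << 19 → word 0xfb903837
word = 0xfb903837 → little-endian bytes:
  [0]=0x37  [1]=0x38  [2]=0x90  [3]=0xfb

37 38 90 fb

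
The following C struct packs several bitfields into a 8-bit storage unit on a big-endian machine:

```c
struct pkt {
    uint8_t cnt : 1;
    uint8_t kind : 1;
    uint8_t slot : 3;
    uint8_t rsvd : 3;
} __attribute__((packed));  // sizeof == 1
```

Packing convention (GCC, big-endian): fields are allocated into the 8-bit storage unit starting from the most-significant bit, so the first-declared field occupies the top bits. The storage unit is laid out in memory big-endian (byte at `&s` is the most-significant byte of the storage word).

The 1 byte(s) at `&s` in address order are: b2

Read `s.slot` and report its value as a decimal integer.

[0]=0xb2 (big-endian) → word 0xb2
cnt [7+:1] = (word>>7) & 0x1 = 1
kind [6+:1] = (word>>6) & 0x1 = 0
slot [3+:3] = (word>>3) & 0x7 = 6  ←
rsvd [0+:3] = (word>>0) & 0x7 = 2

6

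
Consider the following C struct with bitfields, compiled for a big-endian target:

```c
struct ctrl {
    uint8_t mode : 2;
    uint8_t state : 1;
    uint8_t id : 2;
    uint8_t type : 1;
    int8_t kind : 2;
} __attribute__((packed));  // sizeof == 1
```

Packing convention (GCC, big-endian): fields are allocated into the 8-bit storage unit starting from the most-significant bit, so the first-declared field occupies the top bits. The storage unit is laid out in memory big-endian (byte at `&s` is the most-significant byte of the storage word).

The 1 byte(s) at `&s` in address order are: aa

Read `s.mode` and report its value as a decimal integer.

2

[0]=0xaa (big-endian) → word 0xaa
mode [6+:2] = (word>>6) & 0x3 = 2  ←
state [5+:1] = (word>>5) & 0x1 = 1
id [3+:2] = (word>>3) & 0x3 = 1
type [2+:1] = (word>>2) & 0x1 = 0
kind [0+:2] = (word>>0) & 0x3 = 2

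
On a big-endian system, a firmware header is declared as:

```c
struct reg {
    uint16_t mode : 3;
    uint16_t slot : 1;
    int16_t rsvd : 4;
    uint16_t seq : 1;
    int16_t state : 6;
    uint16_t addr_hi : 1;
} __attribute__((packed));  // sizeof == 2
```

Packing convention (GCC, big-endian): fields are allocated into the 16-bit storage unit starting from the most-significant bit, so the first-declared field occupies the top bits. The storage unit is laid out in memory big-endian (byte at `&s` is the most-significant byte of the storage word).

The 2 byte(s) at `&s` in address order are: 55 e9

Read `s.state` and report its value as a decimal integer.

[0]=0x55 [1]=0xe9 (big-endian) → word 0x55e9
mode [13+:3] = (word>>13) & 0x7 = 2
slot [12+:1] = (word>>12) & 0x1 = 1
rsvd [8+:4] = (word>>8) & 0xf = 5
seq [7+:1] = (word>>7) & 0x1 = 1
state [1+:6] = (word>>1) & 0x3f = 52  ←
addr_hi [0+:1] = (word>>0) & 0x1 = 1
state signed 6b, MSB=1: 52 - 64 = -12

-12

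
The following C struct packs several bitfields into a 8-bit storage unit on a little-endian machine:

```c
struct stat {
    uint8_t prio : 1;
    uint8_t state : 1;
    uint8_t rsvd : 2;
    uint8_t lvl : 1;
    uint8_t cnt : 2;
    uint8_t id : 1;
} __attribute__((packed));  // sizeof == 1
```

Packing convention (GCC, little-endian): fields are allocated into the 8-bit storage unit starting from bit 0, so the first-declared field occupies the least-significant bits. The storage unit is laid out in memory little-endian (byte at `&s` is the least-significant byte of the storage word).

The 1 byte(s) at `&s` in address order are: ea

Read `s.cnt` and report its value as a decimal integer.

[0]=0xea (little-endian) → word 0xea
prio [0+:1] = (word>>0) & 0x1 = 0
state [1+:1] = (word>>1) & 0x1 = 1
rsvd [2+:2] = (word>>2) & 0x3 = 2
lvl [4+:1] = (word>>4) & 0x1 = 0
cnt [5+:2] = (word>>5) & 0x3 = 3  ←
id [7+:1] = (word>>7) & 0x1 = 1

3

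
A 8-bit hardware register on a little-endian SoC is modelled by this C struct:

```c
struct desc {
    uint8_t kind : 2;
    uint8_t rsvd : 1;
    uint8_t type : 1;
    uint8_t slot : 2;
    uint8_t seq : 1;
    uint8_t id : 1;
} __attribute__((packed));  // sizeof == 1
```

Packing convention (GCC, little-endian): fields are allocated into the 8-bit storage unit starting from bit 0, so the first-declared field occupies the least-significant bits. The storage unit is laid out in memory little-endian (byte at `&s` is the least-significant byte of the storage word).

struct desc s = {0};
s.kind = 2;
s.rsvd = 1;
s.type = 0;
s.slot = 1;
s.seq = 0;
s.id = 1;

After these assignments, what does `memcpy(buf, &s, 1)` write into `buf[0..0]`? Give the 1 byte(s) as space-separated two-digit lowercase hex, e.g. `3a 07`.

96

kind (2b) val=2 bits=0x2 at bit 0: 0x02
rsvd (1b) val=1 bits=0x1 at bit 2: 0x06
type (1b) val=0 bits=0x0 at bit 3: 0x06
slot (2b) val=1 bits=0x1 at bit 4: 0x16
seq (1b) val=0 bits=0x0 at bit 6: 0x16
id (1b) val=1 bits=0x1 at bit 7: 0x96
word = 0x96 → little-endian bytes:
  [0]=0x96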